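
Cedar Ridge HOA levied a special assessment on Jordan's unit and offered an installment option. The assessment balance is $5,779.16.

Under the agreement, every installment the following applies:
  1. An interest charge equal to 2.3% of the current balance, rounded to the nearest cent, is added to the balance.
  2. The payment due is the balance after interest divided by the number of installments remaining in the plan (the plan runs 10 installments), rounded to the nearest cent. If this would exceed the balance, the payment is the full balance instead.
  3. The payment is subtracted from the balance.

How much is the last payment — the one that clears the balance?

$725.47

Installment 1: opening $5,779.16; interest $132.92 → $5,912.08; payment $591.21; balance $5,320.87
Installment 2: opening $5,320.87; interest $122.38 → $5,443.25; payment $604.81; balance $4,838.44
Installment 3: opening $4,838.44; interest $111.28 → $4,949.72; payment $618.72; balance $4,331.00
Installment 4: opening $4,331.00; interest $99.61 → $4,430.61; payment $632.94; balance $3,797.67
Installment 5: opening $3,797.67; interest $87.35 → $3,885.02; payment $647.50; balance $3,237.52
Installment 6: opening $3,237.52; interest $74.46 → $3,311.98; payment $662.40; balance $2,649.58
Installment 7: opening $2,649.58; interest $60.94 → $2,710.52; payment $677.63; balance $2,032.89
Installment 8: opening $2,032.89; interest $46.76 → $2,079.65; payment $693.22; balance $1,386.43
Installment 9: opening $1,386.43; interest $31.89 → $1,418.32; payment $709.16; balance $709.16
Installment 10: opening $709.16; interest $16.31 → $725.47; payment $725.47; balance $0.00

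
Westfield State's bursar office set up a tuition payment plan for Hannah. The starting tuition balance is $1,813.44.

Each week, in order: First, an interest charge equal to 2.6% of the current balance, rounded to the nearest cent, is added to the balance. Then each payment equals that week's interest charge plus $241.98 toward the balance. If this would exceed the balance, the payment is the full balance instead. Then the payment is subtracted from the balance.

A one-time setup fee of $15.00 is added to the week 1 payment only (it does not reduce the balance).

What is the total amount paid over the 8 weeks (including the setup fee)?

$2,029.48

Week 1: $1,813.44 +$47.15 interest = $1,860.59; pay $289.13 (+ $15.00 fee) → $1,571.46
Week 2: $1,571.46 +$40.86 interest = $1,612.32; pay $282.84 → $1,329.48
Week 3: $1,329.48 +$34.57 interest = $1,364.05; pay $276.55 → $1,087.50
Week 4: $1,087.50 +$28.28 interest = $1,115.78; pay $270.26 → $845.52
Week 5: $845.52 +$21.98 interest = $867.50; pay $263.96 → $603.54
Week 6: $603.54 +$15.69 interest = $619.23; pay $257.67 → $361.56
Week 7: $361.56 +$9.40 interest = $370.96; pay $251.38 → $119.58
Week 8: $119.58 +$3.11 interest = $122.69; pay $122.69 → $0.00
Total paid: $2,029.48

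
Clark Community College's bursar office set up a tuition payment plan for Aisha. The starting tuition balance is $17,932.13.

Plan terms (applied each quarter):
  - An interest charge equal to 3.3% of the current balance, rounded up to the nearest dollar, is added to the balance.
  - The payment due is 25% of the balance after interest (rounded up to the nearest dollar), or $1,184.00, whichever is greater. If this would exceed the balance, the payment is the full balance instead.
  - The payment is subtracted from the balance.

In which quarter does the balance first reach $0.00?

10

# | Opening | Interest | Payment | End bal
1 | $17,932.13 | $592.00 | $4,632.00 | $13,892.13
2 | $13,892.13 | $459.00 | $3,588.00 | $10,763.13
3 | $10,763.13 | $356.00 | $2,780.00 | $8,339.13
4 | $8,339.13 | $276.00 | $2,154.00 | $6,461.13
5 | $6,461.13 | $214.00 | $1,669.00 | $5,006.13
6 | $5,006.13 | $166.00 | $1,294.00 | $3,878.13
7 | $3,878.13 | $128.00 | $1,184.00 | $2,822.13
8 | $2,822.13 | $94.00 | $1,184.00 | $1,732.13
9 | $1,732.13 | $58.00 | $1,184.00 | $606.13
10 | $606.13 | $21.00 | $627.13 | $0.00
Balance reaches $0.00 in quarter 10.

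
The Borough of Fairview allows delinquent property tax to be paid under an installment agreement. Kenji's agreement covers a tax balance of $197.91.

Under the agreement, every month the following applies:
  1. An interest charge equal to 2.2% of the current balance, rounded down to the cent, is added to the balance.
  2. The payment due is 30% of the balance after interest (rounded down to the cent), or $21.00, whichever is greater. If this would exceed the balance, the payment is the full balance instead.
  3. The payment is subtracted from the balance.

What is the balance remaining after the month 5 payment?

$31.98

# | Opening | Interest | Payment | End bal
1 | $197.91 | $4.35 | $60.67 | $141.59
2 | $141.59 | $3.11 | $43.41 | $101.29
3 | $101.29 | $2.22 | $31.05 | $72.46
4 | $72.46 | $1.59 | $22.21 | $51.84
5 | $51.84 | $1.14 | $21.00 | $31.98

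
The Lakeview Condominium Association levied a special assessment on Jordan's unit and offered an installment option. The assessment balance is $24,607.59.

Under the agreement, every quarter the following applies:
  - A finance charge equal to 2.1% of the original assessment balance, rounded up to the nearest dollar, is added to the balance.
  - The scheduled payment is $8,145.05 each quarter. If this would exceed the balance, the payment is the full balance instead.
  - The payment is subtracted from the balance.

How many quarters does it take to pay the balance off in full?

4

Quarter 1: opening $24,607.59; interest $517.00 → $25,124.59; payment $8,145.05; balance $16,979.54
Quarter 2: opening $16,979.54; interest $517.00 → $17,496.54; payment $8,145.05; balance $9,351.49
Quarter 3: opening $9,351.49; interest $517.00 → $9,868.49; payment $8,145.05; balance $1,723.44
Quarter 4: opening $1,723.44; interest $517.00 → $2,240.44; payment $2,240.44; balance $0.00
Balance reaches $0.00 in quarter 4.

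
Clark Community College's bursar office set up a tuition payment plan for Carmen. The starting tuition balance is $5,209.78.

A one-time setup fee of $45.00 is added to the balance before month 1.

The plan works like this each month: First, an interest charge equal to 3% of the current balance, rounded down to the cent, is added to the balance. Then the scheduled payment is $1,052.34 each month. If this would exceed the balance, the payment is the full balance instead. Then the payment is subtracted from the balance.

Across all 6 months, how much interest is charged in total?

$526.76

Month 1: $5,254.78 +$157.64 interest = $5,412.42; pay $1,052.34 → $4,360.08
Month 2: $4,360.08 +$130.80 interest = $4,490.88; pay $1,052.34 → $3,438.54
Month 3: $3,438.54 +$103.15 interest = $3,541.69; pay $1,052.34 → $2,489.35
Month 4: $2,489.35 +$74.68 interest = $2,564.03; pay $1,052.34 → $1,511.69
Month 5: $1,511.69 +$45.35 interest = $1,557.04; pay $1,052.34 → $504.70
Month 6: $504.70 +$15.14 interest = $519.84; pay $519.84 → $0.00
Total interest: $157.64 + $130.80 + $103.15 + $74.68 + $45.35 + $15.14 = $526.76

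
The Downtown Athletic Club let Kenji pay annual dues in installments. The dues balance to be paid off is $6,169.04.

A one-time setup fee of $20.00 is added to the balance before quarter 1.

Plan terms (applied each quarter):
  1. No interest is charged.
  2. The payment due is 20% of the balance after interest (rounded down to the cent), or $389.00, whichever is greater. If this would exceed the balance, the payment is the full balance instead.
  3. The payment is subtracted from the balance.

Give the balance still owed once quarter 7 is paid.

$1,233.44

# | Opening | Payment | End bal
1 | $6,189.04 | $1,237.80 | $4,951.24
2 | $4,951.24 | $990.24 | $3,961.00
3 | $3,961.00 | $792.20 | $3,168.80
4 | $3,168.80 | $633.76 | $2,535.04
5 | $2,535.04 | $507.00 | $2,028.04
6 | $2,028.04 | $405.60 | $1,622.44
7 | $1,622.44 | $389.00 | $1,233.44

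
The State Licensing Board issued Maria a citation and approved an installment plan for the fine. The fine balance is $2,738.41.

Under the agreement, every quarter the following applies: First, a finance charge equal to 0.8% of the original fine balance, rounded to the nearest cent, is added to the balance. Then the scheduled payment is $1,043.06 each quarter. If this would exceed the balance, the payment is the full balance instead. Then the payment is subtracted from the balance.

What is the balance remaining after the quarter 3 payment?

# | Opening | Interest | Payment | End bal
1 | $2,738.41 | $21.91 | $1,043.06 | $1,717.26
2 | $1,717.26 | $21.91 | $1,043.06 | $696.11
3 | $696.11 | $21.91 | $718.02 | $0.00

$0.00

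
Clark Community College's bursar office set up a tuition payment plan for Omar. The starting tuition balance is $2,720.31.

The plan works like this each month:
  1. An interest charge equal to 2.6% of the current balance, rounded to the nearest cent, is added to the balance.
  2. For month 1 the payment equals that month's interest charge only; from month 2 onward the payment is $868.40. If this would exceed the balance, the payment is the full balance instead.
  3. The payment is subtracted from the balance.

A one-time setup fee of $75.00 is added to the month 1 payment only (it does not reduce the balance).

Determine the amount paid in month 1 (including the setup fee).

# | Opening | Interest | Payment | Fee | End bal
1 | $2,720.31 | $70.73 | $70.73 | $75.00 | $2,720.31

$145.73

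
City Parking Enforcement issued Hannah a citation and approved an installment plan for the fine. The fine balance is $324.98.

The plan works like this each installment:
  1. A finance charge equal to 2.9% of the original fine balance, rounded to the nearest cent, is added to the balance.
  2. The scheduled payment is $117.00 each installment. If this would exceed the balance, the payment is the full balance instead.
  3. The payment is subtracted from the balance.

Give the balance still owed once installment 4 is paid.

# | Opening | Interest | Payment | End bal
1 | $324.98 | $9.42 | $117.00 | $217.40
2 | $217.40 | $9.42 | $117.00 | $109.82
3 | $109.82 | $9.42 | $117.00 | $2.24
4 | $2.24 | $9.42 | $11.66 | $0.00

$0.00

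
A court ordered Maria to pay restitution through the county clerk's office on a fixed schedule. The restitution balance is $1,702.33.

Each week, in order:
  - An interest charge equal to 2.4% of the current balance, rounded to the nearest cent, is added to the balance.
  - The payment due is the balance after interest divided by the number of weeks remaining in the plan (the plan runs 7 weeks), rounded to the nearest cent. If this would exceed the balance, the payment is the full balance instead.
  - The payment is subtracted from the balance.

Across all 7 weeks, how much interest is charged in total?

$171.51

Week 1: opening $1,702.33; interest $40.86 → $1,743.19; payment $249.03; balance $1,494.16
Week 2: opening $1,494.16; interest $35.86 → $1,530.02; payment $255.00; balance $1,275.02
Week 3: opening $1,275.02; interest $30.60 → $1,305.62; payment $261.12; balance $1,044.50
Week 4: opening $1,044.50; interest $25.07 → $1,069.57; payment $267.39; balance $802.18
Week 5: opening $802.18; interest $19.25 → $821.43; payment $273.81; balance $547.62
Week 6: opening $547.62; interest $13.14 → $560.76; payment $280.38; balance $280.38
Week 7: opening $280.38; interest $6.73 → $287.11; payment $287.11; balance $0.00
Total interest: $40.86 + $35.86 + $30.60 + $25.07 + $19.25 + $13.14 + $6.73 = $171.51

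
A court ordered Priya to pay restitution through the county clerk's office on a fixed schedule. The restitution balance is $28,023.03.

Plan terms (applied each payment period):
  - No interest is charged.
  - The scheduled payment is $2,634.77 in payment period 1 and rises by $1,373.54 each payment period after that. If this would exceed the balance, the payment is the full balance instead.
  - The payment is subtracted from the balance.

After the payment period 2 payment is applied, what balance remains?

# | Opening | Payment | End bal
1 | $28,023.03 | $2,634.77 | $25,388.26
2 | $25,388.26 | $4,008.31 | $21,379.95

$21,379.95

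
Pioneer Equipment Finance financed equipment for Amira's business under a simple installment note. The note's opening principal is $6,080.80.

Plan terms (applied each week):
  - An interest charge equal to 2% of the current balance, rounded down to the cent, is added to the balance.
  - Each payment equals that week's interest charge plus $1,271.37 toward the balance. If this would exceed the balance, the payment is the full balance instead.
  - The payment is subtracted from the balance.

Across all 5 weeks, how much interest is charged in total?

$353.78

Week 1: $6,080.80 +$121.61 interest = $6,202.41; pay $1,392.98 → $4,809.43
Week 2: $4,809.43 +$96.18 interest = $4,905.61; pay $1,367.55 → $3,538.06
Week 3: $3,538.06 +$70.76 interest = $3,608.82; pay $1,342.13 → $2,266.69
Week 4: $2,266.69 +$45.33 interest = $2,312.02; pay $1,316.70 → $995.32
Week 5: $995.32 +$19.90 interest = $1,015.22; pay $1,015.22 → $0.00
Total interest: $121.61 + $96.18 + $70.76 + $45.33 + $19.90 = $353.78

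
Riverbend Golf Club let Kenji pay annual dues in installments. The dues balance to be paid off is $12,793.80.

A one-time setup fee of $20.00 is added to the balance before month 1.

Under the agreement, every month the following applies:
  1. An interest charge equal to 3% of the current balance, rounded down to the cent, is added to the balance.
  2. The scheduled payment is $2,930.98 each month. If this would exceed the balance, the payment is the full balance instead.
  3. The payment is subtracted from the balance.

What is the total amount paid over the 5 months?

# | Opening | Interest | Payment | End bal
1 | $12,813.80 | $384.41 | $2,930.98 | $10,267.23
2 | $10,267.23 | $308.01 | $2,930.98 | $7,644.26
3 | $7,644.26 | $229.32 | $2,930.98 | $4,942.60
4 | $4,942.60 | $148.27 | $2,930.98 | $2,159.89
5 | $2,159.89 | $64.79 | $2,224.68 | $0.00
Total paid: $13,948.60

$13,948.60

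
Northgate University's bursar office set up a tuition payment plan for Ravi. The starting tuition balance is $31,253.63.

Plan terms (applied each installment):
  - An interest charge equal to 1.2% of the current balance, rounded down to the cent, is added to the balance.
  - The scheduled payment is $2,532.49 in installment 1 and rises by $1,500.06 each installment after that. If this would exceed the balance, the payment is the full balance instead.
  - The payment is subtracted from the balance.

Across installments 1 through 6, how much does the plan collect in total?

Installment 1: opening $31,253.63; interest $375.04 → $31,628.67; payment $2,532.49; balance $29,096.18
Installment 2: opening $29,096.18; interest $349.15 → $29,445.33; payment $4,032.55; balance $25,412.78
Installment 3: opening $25,412.78; interest $304.95 → $25,717.73; payment $5,532.61; balance $20,185.12
Installment 4: opening $20,185.12; interest $242.22 → $20,427.34; payment $7,032.67; balance $13,394.67
Installment 5: opening $13,394.67; interest $160.73 → $13,555.40; payment $8,532.73; balance $5,022.67
Installment 6: opening $5,022.67; interest $60.27 → $5,082.94; payment $5,082.94; balance $0.00
Total paid: $32,745.99

$32,745.99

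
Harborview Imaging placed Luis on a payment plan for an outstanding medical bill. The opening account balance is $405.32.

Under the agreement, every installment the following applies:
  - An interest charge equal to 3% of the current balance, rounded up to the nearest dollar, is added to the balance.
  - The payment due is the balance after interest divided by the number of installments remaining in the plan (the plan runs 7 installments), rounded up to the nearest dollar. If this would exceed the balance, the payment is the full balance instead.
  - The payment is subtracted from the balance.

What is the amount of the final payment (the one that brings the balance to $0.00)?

$71.32

Installment 1: opening $405.32; interest $13.00 → $418.32; payment $60.00; balance $358.32
Installment 2: opening $358.32; interest $11.00 → $369.32; payment $62.00; balance $307.32
Installment 3: opening $307.32; interest $10.00 → $317.32; payment $64.00; balance $253.32
Installment 4: opening $253.32; interest $8.00 → $261.32; payment $66.00; balance $195.32
Installment 5: opening $195.32; interest $6.00 → $201.32; payment $68.00; balance $133.32
Installment 6: opening $133.32; interest $4.00 → $137.32; payment $69.00; balance $68.32
Installment 7: opening $68.32; interest $3.00 → $71.32; payment $71.32; balance $0.00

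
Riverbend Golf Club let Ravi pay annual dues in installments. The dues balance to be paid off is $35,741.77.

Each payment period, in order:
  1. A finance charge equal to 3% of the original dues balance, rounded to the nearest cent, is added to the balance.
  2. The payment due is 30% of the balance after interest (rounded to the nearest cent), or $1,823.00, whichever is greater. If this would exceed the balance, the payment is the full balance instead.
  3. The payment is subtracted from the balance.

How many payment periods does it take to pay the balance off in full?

14

Payment period 1: $35,741.77 +$1,072.25 interest = $36,814.02; pay $11,044.21 → $25,769.81
Payment period 2: $25,769.81 +$1,072.25 interest = $26,842.06; pay $8,052.62 → $18,789.44
Payment period 3: $18,789.44 +$1,072.25 interest = $19,861.69; pay $5,958.51 → $13,903.18
Payment period 4: $13,903.18 +$1,072.25 interest = $14,975.43; pay $4,492.63 → $10,482.80
Payment period 5: $10,482.80 +$1,072.25 interest = $11,555.05; pay $3,466.52 → $8,088.53
Payment period 6: $8,088.53 +$1,072.25 interest = $9,160.78; pay $2,748.23 → $6,412.55
Payment period 7: $6,412.55 +$1,072.25 interest = $7,484.80; pay $2,245.44 → $5,239.36
Payment period 8: $5,239.36 +$1,072.25 interest = $6,311.61; pay $1,893.48 → $4,418.13
Payment period 9: $4,418.13 +$1,072.25 interest = $5,490.38; pay $1,823.00 → $3,667.38
Payment period 10: $3,667.38 +$1,072.25 interest = $4,739.63; pay $1,823.00 → $2,916.63
Payment period 11: $2,916.63 +$1,072.25 interest = $3,988.88; pay $1,823.00 → $2,165.88
Payment period 12: $2,165.88 +$1,072.25 interest = $3,238.13; pay $1,823.00 → $1,415.13
Payment period 13: $1,415.13 +$1,072.25 interest = $2,487.38; pay $1,823.00 → $664.38
Payment period 14: $664.38 +$1,072.25 interest = $1,736.63; pay $1,736.63 → $0.00
Balance reaches $0.00 in payment period 14.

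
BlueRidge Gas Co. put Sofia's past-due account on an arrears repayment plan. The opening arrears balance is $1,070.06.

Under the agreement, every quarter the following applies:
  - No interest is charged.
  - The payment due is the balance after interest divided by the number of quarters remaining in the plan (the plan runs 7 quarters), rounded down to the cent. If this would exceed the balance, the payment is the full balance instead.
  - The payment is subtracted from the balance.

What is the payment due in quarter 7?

Quarter 1: opening $1,070.06; payment $152.86; balance $917.20
Quarter 2: opening $917.20; payment $152.86; balance $764.34
Quarter 3: opening $764.34; payment $152.86; balance $611.48
Quarter 4: opening $611.48; payment $152.87; balance $458.61
Quarter 5: opening $458.61; payment $152.87; balance $305.74
Quarter 6: opening $305.74; payment $152.87; balance $152.87
Quarter 7: opening $152.87; payment $152.87; balance $0.00

$152.87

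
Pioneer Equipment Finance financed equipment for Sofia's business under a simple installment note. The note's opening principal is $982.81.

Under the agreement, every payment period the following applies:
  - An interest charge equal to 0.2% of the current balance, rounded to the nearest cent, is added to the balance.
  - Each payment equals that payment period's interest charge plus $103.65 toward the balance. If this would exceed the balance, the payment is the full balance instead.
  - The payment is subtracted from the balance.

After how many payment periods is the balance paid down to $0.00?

Payment period 1: opening $982.81; interest $1.97 → $984.78; payment $105.62; balance $879.16
Payment period 2: opening $879.16; interest $1.76 → $880.92; payment $105.41; balance $775.51
Payment period 3: opening $775.51; interest $1.55 → $777.06; payment $105.20; balance $671.86
Payment period 4: opening $671.86; interest $1.34 → $673.20; payment $104.99; balance $568.21
Payment period 5: opening $568.21; interest $1.14 → $569.35; payment $104.79; balance $464.56
Payment period 6: opening $464.56; interest $0.93 → $465.49; payment $104.58; balance $360.91
Payment period 7: opening $360.91; interest $0.72 → $361.63; payment $104.37; balance $257.26
Payment period 8: opening $257.26; interest $0.51 → $257.77; payment $104.16; balance $153.61
Payment period 9: opening $153.61; interest $0.31 → $153.92; payment $103.96; balance $49.96
Payment period 10: opening $49.96; interest $0.10 → $50.06; payment $50.06; balance $0.00
Balance reaches $0.00 in payment period 10.

10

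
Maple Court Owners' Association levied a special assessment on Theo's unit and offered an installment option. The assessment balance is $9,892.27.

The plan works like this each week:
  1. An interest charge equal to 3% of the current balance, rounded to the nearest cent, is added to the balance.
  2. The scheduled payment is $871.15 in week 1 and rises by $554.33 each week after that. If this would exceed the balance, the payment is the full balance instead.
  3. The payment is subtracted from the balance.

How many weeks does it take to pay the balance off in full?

6

Week 1: $9,892.27 +$296.77 interest = $10,189.04; pay $871.15 → $9,317.89
Week 2: $9,317.89 +$279.54 interest = $9,597.43; pay $1,425.48 → $8,171.95
Week 3: $8,171.95 +$245.16 interest = $8,417.11; pay $1,979.81 → $6,437.30
Week 4: $6,437.30 +$193.12 interest = $6,630.42; pay $2,534.14 → $4,096.28
Week 5: $4,096.28 +$122.89 interest = $4,219.17; pay $3,088.47 → $1,130.70
Week 6: $1,130.70 +$33.92 interest = $1,164.62; pay $1,164.62 → $0.00
Balance reaches $0.00 in week 6.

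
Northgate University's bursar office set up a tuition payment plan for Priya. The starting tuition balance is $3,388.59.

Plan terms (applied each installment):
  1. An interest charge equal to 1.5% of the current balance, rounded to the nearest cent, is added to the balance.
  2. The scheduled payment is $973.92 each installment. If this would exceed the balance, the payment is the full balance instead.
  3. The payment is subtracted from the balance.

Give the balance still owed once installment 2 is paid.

$1,528.56

Installment 1: $3,388.59 +$50.83 interest = $3,439.42; pay $973.92 → $2,465.50
Installment 2: $2,465.50 +$36.98 interest = $2,502.48; pay $973.92 → $1,528.56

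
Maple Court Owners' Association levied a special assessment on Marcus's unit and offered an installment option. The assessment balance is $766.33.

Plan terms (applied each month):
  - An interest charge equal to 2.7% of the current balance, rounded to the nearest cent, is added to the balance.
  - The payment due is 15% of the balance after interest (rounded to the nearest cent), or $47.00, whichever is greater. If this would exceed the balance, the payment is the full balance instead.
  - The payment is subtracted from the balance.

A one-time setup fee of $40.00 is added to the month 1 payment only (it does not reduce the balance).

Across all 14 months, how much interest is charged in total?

$132.77

Month 1: $766.33 +$20.69 interest = $787.02; pay $118.05 (+ $40.00 fee) → $668.97
Month 2: $668.97 +$18.06 interest = $687.03; pay $103.05 → $583.98
Month 3: $583.98 +$15.77 interest = $599.75; pay $89.96 → $509.79
Month 4: $509.79 +$13.76 interest = $523.55; pay $78.53 → $445.02
Month 5: $445.02 +$12.02 interest = $457.04; pay $68.56 → $388.48
Month 6: $388.48 +$10.49 interest = $398.97; pay $59.85 → $339.12
Month 7: $339.12 +$9.16 interest = $348.28; pay $52.24 → $296.04
Month 8: $296.04 +$7.99 interest = $304.03; pay $47.00 → $257.03
Month 9: $257.03 +$6.94 interest = $263.97; pay $47.00 → $216.97
Month 10: $216.97 +$5.86 interest = $222.83; pay $47.00 → $175.83
Month 11: $175.83 +$4.75 interest = $180.58; pay $47.00 → $133.58
Month 12: $133.58 +$3.61 interest = $137.19; pay $47.00 → $90.19
Month 13: $90.19 +$2.44 interest = $92.63; pay $47.00 → $45.63
Month 14: $45.63 +$1.23 interest = $46.86; pay $46.86 → $0.00
Total interest: $20.69 + $18.06 + $15.77 + $13.76 + $12.02 + $10.49 + $9.16 + $7.99 + $6.94 + $5.86 + $4.75 + $3.61 + $2.44 + $1.23 = $132.77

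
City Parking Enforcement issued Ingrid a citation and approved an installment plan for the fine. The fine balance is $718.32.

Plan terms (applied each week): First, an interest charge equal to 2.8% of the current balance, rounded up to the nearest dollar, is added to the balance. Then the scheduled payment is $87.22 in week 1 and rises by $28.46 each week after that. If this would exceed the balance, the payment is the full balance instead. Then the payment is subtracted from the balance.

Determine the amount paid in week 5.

$201.06

Week 1: opening $718.32; interest $21.00 → $739.32; payment $87.22; balance $652.10
Week 2: opening $652.10; interest $19.00 → $671.10; payment $115.68; balance $555.42
Week 3: opening $555.42; interest $16.00 → $571.42; payment $144.14; balance $427.28
Week 4: opening $427.28; interest $12.00 → $439.28; payment $172.60; balance $266.68
Week 5: opening $266.68; interest $8.00 → $274.68; payment $201.06; balance $73.62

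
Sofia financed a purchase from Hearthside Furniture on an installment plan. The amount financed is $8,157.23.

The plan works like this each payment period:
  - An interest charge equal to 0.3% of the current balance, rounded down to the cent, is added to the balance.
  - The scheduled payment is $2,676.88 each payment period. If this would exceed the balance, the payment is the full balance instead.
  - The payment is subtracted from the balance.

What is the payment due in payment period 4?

# | Opening | Interest | Payment | End bal
1 | $8,157.23 | $24.47 | $2,676.88 | $5,504.82
2 | $5,504.82 | $16.51 | $2,676.88 | $2,844.45
3 | $2,844.45 | $8.53 | $2,676.88 | $176.10
4 | $176.10 | $0.52 | $176.62 | $0.00

$176.62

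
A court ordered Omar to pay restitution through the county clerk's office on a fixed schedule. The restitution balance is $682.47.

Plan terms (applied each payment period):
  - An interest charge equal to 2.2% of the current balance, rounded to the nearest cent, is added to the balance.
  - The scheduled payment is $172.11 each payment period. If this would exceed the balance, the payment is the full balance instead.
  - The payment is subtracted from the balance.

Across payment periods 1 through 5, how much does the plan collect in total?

$722.22

Payment period 1: $682.47 +$15.01 interest = $697.48; pay $172.11 → $525.37
Payment period 2: $525.37 +$11.56 interest = $536.93; pay $172.11 → $364.82
Payment period 3: $364.82 +$8.03 interest = $372.85; pay $172.11 → $200.74
Payment period 4: $200.74 +$4.42 interest = $205.16; pay $172.11 → $33.05
Payment period 5: $33.05 +$0.73 interest = $33.78; pay $33.78 → $0.00
Total paid: $722.22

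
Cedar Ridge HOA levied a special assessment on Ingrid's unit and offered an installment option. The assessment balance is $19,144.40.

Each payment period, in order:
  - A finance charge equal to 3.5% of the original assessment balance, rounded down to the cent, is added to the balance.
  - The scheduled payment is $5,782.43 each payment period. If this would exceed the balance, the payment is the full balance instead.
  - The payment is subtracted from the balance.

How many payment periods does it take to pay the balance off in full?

4

# | Opening | Interest | Payment | End bal
1 | $19,144.40 | $670.05 | $5,782.43 | $14,032.02
2 | $14,032.02 | $670.05 | $5,782.43 | $8,919.64
3 | $8,919.64 | $670.05 | $5,782.43 | $3,807.26
4 | $3,807.26 | $670.05 | $4,477.31 | $0.00
Balance reaches $0.00 in payment period 4.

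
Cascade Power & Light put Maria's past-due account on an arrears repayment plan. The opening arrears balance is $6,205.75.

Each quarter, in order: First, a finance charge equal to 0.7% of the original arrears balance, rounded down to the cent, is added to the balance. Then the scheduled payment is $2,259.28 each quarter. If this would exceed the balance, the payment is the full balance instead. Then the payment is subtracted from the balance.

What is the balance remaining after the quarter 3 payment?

$0.00

# | Opening | Interest | Payment | End bal
1 | $6,205.75 | $43.44 | $2,259.28 | $3,989.91
2 | $3,989.91 | $43.44 | $2,259.28 | $1,774.07
3 | $1,774.07 | $43.44 | $1,817.51 | $0.00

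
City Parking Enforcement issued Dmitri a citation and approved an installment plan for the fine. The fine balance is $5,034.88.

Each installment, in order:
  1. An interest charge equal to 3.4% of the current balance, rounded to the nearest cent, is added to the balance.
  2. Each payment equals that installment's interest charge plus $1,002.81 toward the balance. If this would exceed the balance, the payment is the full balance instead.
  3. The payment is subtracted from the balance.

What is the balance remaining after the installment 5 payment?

$20.83

# | Opening | Interest | Payment | End bal
1 | $5,034.88 | $171.19 | $1,174.00 | $4,032.07
2 | $4,032.07 | $137.09 | $1,139.90 | $3,029.26
3 | $3,029.26 | $102.99 | $1,105.80 | $2,026.45
4 | $2,026.45 | $68.90 | $1,071.71 | $1,023.64
5 | $1,023.64 | $34.80 | $1,037.61 | $20.83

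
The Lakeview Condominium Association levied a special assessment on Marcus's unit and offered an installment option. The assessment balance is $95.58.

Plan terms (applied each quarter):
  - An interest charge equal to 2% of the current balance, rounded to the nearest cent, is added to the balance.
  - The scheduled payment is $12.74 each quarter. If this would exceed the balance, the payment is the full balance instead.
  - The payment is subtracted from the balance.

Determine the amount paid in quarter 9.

Quarter 1: opening $95.58; interest $1.91 → $97.49; payment $12.74; balance $84.75
Quarter 2: opening $84.75; interest $1.70 → $86.45; payment $12.74; balance $73.71
Quarter 3: opening $73.71; interest $1.47 → $75.18; payment $12.74; balance $62.44
Quarter 4: opening $62.44; interest $1.25 → $63.69; payment $12.74; balance $50.95
Quarter 5: opening $50.95; interest $1.02 → $51.97; payment $12.74; balance $39.23
Quarter 6: opening $39.23; interest $0.78 → $40.01; payment $12.74; balance $27.27
Quarter 7: opening $27.27; interest $0.55 → $27.82; payment $12.74; balance $15.08
Quarter 8: opening $15.08; interest $0.30 → $15.38; payment $12.74; balance $2.64
Quarter 9: opening $2.64; interest $0.05 → $2.69; payment $2.69; balance $0.00

$2.69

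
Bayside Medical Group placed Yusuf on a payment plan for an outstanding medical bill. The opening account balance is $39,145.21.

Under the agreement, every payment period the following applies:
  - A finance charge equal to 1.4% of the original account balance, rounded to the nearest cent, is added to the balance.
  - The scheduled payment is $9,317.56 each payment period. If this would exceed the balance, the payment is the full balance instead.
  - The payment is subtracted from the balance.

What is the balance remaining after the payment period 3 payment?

Payment period 1: $39,145.21 +$548.03 interest = $39,693.24; pay $9,317.56 → $30,375.68
Payment period 2: $30,375.68 +$548.03 interest = $30,923.71; pay $9,317.56 → $21,606.15
Payment period 3: $21,606.15 +$548.03 interest = $22,154.18; pay $9,317.56 → $12,836.62

$12,836.62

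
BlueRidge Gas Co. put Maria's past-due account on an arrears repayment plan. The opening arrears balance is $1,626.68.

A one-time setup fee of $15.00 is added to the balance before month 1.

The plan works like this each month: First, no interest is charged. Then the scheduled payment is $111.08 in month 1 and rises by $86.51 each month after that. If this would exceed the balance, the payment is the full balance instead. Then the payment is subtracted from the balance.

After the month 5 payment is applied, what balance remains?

Month 1: $1,641.68 − $111.08 → $1,530.60
Month 2: $1,530.60 − $197.59 → $1,333.01
Month 3: $1,333.01 − $284.10 → $1,048.91
Month 4: $1,048.91 − $370.61 → $678.30
Month 5: $678.30 − $457.12 → $221.18

$221.18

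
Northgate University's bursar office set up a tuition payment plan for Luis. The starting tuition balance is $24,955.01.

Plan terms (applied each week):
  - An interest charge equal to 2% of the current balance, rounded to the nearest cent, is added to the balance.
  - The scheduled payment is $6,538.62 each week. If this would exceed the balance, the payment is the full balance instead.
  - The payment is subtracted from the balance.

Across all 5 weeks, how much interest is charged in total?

$1,263.19

Week 1: opening $24,955.01; interest $499.10 → $25,454.11; payment $6,538.62; balance $18,915.49
Week 2: opening $18,915.49; interest $378.31 → $19,293.80; payment $6,538.62; balance $12,755.18
Week 3: opening $12,755.18; interest $255.10 → $13,010.28; payment $6,538.62; balance $6,471.66
Week 4: opening $6,471.66; interest $129.43 → $6,601.09; payment $6,538.62; balance $62.47
Week 5: opening $62.47; interest $1.25 → $63.72; payment $63.72; balance $0.00
Total interest: $499.10 + $378.31 + $255.10 + $129.43 + $1.25 = $1,263.19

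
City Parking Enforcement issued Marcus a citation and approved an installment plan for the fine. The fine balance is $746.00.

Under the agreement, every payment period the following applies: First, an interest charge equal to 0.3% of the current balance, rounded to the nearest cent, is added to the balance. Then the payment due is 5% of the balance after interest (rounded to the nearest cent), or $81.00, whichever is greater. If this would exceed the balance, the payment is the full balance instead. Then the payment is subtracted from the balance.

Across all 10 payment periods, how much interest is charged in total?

Payment period 1: opening $746.00; interest $2.24 → $748.24; payment $81.00; balance $667.24
Payment period 2: opening $667.24; interest $2.00 → $669.24; payment $81.00; balance $588.24
Payment period 3: opening $588.24; interest $1.76 → $590.00; payment $81.00; balance $509.00
Payment period 4: opening $509.00; interest $1.53 → $510.53; payment $81.00; balance $429.53
Payment period 5: opening $429.53; interest $1.29 → $430.82; payment $81.00; balance $349.82
Payment period 6: opening $349.82; interest $1.05 → $350.87; payment $81.00; balance $269.87
Payment period 7: opening $269.87; interest $0.81 → $270.68; payment $81.00; balance $189.68
Payment period 8: opening $189.68; interest $0.57 → $190.25; payment $81.00; balance $109.25
Payment period 9: opening $109.25; interest $0.33 → $109.58; payment $81.00; balance $28.58
Payment period 10: opening $28.58; interest $0.09 → $28.67; payment $28.67; balance $0.00
Total interest: $2.24 + $2.00 + $1.76 + $1.53 + $1.29 + $1.05 + $0.81 + $0.57 + $0.33 + $0.09 = $11.67

$11.67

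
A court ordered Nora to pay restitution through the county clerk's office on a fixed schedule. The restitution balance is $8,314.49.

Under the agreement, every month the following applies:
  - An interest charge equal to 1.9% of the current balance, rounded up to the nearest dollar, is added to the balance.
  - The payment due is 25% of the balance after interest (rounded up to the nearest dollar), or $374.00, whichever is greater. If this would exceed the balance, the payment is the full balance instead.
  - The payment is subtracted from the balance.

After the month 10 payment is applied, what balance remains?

Month 1: opening $8,314.49; interest $158.00 → $8,472.49; payment $2,119.00; balance $6,353.49
Month 2: opening $6,353.49; interest $121.00 → $6,474.49; payment $1,619.00; balance $4,855.49
Month 3: opening $4,855.49; interest $93.00 → $4,948.49; payment $1,238.00; balance $3,710.49
Month 4: opening $3,710.49; interest $71.00 → $3,781.49; payment $946.00; balance $2,835.49
Month 5: opening $2,835.49; interest $54.00 → $2,889.49; payment $723.00; balance $2,166.49
Month 6: opening $2,166.49; interest $42.00 → $2,208.49; payment $553.00; balance $1,655.49
Month 7: opening $1,655.49; interest $32.00 → $1,687.49; payment $422.00; balance $1,265.49
Month 8: opening $1,265.49; interest $25.00 → $1,290.49; payment $374.00; balance $916.49
Month 9: opening $916.49; interest $18.00 → $934.49; payment $374.00; balance $560.49
Month 10: opening $560.49; interest $11.00 → $571.49; payment $374.00; balance $197.49

$197.49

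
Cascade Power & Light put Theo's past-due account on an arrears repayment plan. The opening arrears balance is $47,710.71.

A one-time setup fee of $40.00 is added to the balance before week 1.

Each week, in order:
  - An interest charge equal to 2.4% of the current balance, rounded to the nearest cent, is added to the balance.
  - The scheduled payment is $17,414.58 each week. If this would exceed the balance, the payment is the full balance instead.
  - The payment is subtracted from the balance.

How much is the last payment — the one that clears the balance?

Week 1: $47,750.71 +$1,146.02 interest = $48,896.73; pay $17,414.58 → $31,482.15
Week 2: $31,482.15 +$755.57 interest = $32,237.72; pay $17,414.58 → $14,823.14
Week 3: $14,823.14 +$355.76 interest = $15,178.90; pay $15,178.90 → $0.00

$15,178.90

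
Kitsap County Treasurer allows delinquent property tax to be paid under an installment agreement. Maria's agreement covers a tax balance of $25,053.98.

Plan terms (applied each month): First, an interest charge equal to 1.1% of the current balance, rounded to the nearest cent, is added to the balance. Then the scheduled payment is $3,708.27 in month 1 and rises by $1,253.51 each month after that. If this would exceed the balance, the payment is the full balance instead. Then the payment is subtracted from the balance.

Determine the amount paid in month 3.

# | Opening | Interest | Payment | End bal
1 | $25,053.98 | $275.59 | $3,708.27 | $21,621.30
2 | $21,621.30 | $237.83 | $4,961.78 | $16,897.35
3 | $16,897.35 | $185.87 | $6,215.29 | $10,867.93

$6,215.29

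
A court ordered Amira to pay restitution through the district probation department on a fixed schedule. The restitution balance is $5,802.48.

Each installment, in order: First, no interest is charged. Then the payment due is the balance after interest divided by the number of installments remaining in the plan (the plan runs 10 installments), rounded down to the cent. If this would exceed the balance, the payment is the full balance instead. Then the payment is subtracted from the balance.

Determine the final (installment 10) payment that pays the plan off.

$580.25

Installment 1: opening $5,802.48; payment $580.24; balance $5,222.24
Installment 2: opening $5,222.24; payment $580.24; balance $4,642.00
Installment 3: opening $4,642.00; payment $580.25; balance $4,061.75
Installment 4: opening $4,061.75; payment $580.25; balance $3,481.50
Installment 5: opening $3,481.50; payment $580.25; balance $2,901.25
Installment 6: opening $2,901.25; payment $580.25; balance $2,321.00
Installment 7: opening $2,321.00; payment $580.25; balance $1,740.75
Installment 8: opening $1,740.75; payment $580.25; balance $1,160.50
Installment 9: opening $1,160.50; payment $580.25; balance $580.25
Installment 10: opening $580.25; payment $580.25; balance $0.00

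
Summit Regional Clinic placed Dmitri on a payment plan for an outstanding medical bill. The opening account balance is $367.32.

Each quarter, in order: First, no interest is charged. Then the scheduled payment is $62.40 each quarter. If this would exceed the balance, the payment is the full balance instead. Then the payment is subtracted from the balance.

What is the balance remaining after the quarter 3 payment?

Quarter 1: opening $367.32; payment $62.40; balance $304.92
Quarter 2: opening $304.92; payment $62.40; balance $242.52
Quarter 3: opening $242.52; payment $62.40; balance $180.12

$180.12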